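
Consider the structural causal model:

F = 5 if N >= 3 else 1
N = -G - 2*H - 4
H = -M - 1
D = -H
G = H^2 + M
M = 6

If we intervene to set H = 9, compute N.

Under do(H=9), the mechanism H = -M - 1 is discarded; H is fixed at 9.
G = H^2 + M  [with H=9, M=6]  = 87
N = -G - 2*H - 4  [with G=87, H=9]  = -109

-109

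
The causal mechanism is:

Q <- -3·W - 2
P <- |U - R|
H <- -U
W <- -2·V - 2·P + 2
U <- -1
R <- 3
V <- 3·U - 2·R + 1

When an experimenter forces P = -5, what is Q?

-86

The intervention breaks the incoming arrows to P: P <- |U - R| no longer applies, and P = -5.
V = 3·U - 2·R + 1  [with U=-1, R=3]  = -8
W = -2·V - 2·P + 2  [with V=-8, P=-5]  = 28
Q = -3·W - 2  [with W=28]  = -86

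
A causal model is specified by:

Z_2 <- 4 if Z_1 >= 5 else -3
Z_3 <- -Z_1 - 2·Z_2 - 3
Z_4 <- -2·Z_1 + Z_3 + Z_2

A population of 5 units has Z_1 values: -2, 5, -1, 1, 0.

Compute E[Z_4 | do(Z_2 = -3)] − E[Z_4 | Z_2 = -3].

The intervention sets Z_2=-3 in all 5 units regardless of Z_1. Recomputing Z_4 per unit gives 6, -15, 3, -3, 0; average -1.8.
Conditioning on Z_2=-3 selects the 4 unit(s) with Z_1 ∈ {-2, -1, 1, 0}. Their Z_4 values: 6, 3, -3, 0. Mean = 1.5.
Difference = -1.8 − 1.5 = -3.3.

-3.3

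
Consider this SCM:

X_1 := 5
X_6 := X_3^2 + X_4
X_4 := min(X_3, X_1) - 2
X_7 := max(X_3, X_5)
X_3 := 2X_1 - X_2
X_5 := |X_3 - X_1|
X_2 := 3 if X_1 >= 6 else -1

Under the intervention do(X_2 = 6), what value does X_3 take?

The intervention breaks the incoming arrows to X_2: X_2 := 3 if X_1 >= 6 else -1 no longer applies, and X_2 = 6.
X_3 = 2X_1 - X_2  [with X_1=5, X_2=6]  = 4

4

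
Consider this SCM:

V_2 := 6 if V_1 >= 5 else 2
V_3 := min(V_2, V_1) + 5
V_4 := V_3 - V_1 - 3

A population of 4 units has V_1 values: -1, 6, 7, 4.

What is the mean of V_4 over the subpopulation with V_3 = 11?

E[V_4|V_3=11] averages over only the 2 units with V_3=11 (V_1 = 6, 7): V_4 = 2, 1, mean 1.5.

1.5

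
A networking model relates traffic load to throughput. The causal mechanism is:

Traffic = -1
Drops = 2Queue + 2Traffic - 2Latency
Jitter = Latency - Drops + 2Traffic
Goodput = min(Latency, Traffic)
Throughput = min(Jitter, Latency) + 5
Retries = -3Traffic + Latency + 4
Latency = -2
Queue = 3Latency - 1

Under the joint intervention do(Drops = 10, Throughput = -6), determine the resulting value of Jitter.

The joint intervention fixes Drops = 10, Throughput = -6, removing each variable's own equation.
Jitter = Latency - Drops + 2Traffic  [with Latency=-2, Drops=10, Traffic=-1]  = -14

-14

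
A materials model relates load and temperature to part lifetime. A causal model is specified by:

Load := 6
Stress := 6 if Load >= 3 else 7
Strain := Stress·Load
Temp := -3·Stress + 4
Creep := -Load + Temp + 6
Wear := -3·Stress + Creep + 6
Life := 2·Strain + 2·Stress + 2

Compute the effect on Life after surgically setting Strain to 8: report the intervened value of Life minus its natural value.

The intervention breaks the incoming arrows to Strain: Strain := Stress·Load no longer applies, and Strain = 8.
Stress = 6 if Load >= 3 else 7  [with Load=6]  = 6
Life = 2·Strain + 2·Stress + 2  [with Strain=8, Stress=6]  = 30
Without intervention: Stress = 6 if Load >= 3 else 7  [with Load=6]  = 6; Strain = Stress·Load  [with Stress=6, Load=6]  = 36; Life = 2·Strain + 2·Stress + 2  [with Strain=36, Stress=6]  = 86.
Change = 30 − 86 = -56.

-56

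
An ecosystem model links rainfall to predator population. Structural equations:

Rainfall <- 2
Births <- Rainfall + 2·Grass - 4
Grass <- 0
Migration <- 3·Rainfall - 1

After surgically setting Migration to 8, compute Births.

Under do(Migration=8), the mechanism Migration <- 3·Rainfall - 1 is discarded; Migration is fixed at 8.
Since Births is not a descendant of the intervened variable, it is unaffected.
Births = Rainfall + 2·Grass - 4  [with Rainfall=2, Grass=0]  = -2

-2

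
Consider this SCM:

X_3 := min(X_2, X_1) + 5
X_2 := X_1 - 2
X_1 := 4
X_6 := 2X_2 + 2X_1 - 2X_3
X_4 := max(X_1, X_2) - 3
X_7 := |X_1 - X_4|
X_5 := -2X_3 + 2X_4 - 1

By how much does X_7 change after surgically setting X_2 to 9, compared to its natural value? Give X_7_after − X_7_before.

Under do(X_2=9), the mechanism X_2 := X_1 - 2 is discarded; X_2 is fixed at 9.
X_4 = max(X_1, X_2) - 3  [with X_1=4, X_2=9]  = 6
X_7 = |X_1 - X_4|  [with X_1=4, X_4=6]  = 2
Without intervention: X_2 = X_1 - 2  [with X_1=4]  = 2; X_4 = max(X_1, X_2) - 3  [with X_1=4, X_2=2]  = 1; X_7 = |X_1 - X_4|  [with X_1=4, X_4=1]  = 3.
Change = 2 − 3 = -1.

-1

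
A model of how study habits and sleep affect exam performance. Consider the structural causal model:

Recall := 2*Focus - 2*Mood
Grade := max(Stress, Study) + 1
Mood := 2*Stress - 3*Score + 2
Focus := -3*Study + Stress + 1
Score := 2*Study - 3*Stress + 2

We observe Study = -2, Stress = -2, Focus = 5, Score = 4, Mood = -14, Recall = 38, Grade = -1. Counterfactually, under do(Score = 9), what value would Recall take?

68

Under do(Score=9), the mechanism Score := 2*Study - 3*Stress + 2 is discarded; Score is fixed at 9.
Focus = -3*Study + Stress + 1  [with Study=-2, Stress=-2]  = 5
Mood = 2*Stress - 3*Score + 2  [with Stress=-2, Score=9]  = -29
Recall = 2*Focus - 2*Mood  [with Focus=5, Mood=-29]  = 68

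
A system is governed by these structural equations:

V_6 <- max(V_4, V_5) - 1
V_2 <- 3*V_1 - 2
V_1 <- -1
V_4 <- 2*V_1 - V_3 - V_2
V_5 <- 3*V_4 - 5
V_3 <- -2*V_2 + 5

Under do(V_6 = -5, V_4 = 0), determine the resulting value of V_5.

Setting V_6 = -5, V_4 = 0 by intervention discards those variables' equations.
V_5 = 3*V_4 - 5  [with V_4=0]  = -5

-5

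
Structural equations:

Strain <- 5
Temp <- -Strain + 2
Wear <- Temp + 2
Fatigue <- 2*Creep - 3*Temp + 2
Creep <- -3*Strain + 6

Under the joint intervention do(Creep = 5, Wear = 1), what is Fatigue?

Setting Creep = 5, Wear = 1 by intervention discards those variables' equations.
Temp = -Strain + 2  [with Strain=5]  = -3
Fatigue = 2*Creep - 3*Temp + 2  [with Creep=5, Temp=-3]  = 21

21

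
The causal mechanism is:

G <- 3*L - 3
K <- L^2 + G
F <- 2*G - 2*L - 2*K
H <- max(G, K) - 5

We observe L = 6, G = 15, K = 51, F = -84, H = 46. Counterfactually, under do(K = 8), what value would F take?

The intervention breaks the incoming arrows to K: K <- L^2 + G no longer applies, and K = 8.
G = 3*L - 3  [with L=6]  = 15
F = 2*G - 2*L - 2*K  [with G=15, L=6, K=8]  = 2

2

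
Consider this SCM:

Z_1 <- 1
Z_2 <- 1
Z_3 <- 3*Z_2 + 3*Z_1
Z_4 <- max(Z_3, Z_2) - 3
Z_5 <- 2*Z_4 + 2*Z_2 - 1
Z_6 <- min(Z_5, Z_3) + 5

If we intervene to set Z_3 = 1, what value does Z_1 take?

1

Under do(Z_3=1), the mechanism Z_3 <- 3*Z_2 + 3*Z_1 is discarded; Z_3 is fixed at 1.
Z_1 is not downstream of the intervention, so its value is determined by the original equations.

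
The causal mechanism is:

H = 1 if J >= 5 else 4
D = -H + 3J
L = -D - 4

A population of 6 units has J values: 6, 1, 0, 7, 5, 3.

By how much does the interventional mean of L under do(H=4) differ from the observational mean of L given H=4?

Under do(H=4), H's equation is replaced by H=4 for every unit. Per-unit L: -18, -3, 0, -21, -15, -9. Mean = -11.
E[L|H=4] averages over only the 3 units with H=4 (J = 1, 0, 3): L = -3, 0, -9, mean -4.
Difference = -11 − (-4) = -7.

-7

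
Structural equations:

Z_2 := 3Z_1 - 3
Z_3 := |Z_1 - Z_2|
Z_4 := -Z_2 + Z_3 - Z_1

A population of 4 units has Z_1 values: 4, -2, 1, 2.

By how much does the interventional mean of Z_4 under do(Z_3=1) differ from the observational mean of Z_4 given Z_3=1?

Under do(Z_3=1), Z_3's equation is replaced by Z_3=1 for every unit. Per-unit Z_4: -12, 12, 0, -4. Mean = -1.
E[Z_4|Z_3=1] averages over only the 2 units with Z_3=1 (Z_1 = 1, 2): Z_4 = 0, -4, mean -2.
Difference = -1 − (-2) = 1.

1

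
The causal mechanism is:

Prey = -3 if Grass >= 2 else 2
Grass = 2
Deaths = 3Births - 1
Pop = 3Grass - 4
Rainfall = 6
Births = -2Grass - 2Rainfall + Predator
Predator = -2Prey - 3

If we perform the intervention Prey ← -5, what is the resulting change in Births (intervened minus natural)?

4

do(Prey=-5) replaces the equation Prey = -3 if Grass >= 2 else 2 with the constant Prey = -5.
Predator = -2Prey - 3  [with Prey=-5]  = 7
Births = -2Grass - 2Rainfall + Predator  [with Grass=2, Rainfall=6, Predator=7]  = -9
Without intervention: Prey = -3 if Grass >= 2 else 2  [with Grass=2]  = -3; Predator = -2Prey - 3  [with Prey=-3]  = 3; Births = -2Grass - 2Rainfall + Predator  [with Grass=2, Rainfall=6, Predator=3]  = -13.
Change = -9 − (-13) = 4.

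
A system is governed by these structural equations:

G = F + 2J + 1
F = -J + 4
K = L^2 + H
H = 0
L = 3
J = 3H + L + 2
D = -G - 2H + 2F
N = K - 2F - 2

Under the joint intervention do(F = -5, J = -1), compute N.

The joint intervention fixes F = -5, J = -1, removing each variable's own equation.
K = L^2 + H  [with L=3, H=0]  = 9
N = K - 2F - 2  [with K=9, F=-5]  = 17

17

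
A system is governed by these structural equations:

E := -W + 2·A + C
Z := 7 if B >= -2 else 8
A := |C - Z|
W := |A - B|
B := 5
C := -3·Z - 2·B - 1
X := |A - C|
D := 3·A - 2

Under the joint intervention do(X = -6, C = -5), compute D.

The joint intervention fixes X = -6, C = -5, removing each variable's own equation.
Z = 7 if B >= -2 else 8  [with B=5]  = 7
A = |C - Z|  [with C=-5, Z=7]  = 12
D = 3·A - 2  [with A=12]  = 34

34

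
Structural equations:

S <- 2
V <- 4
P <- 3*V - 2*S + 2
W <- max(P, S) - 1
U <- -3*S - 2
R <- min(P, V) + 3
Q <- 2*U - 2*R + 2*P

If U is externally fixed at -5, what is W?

The intervention breaks the incoming arrows to U: U <- -3*S - 2 no longer applies, and U = -5.
Since W is not a descendant of the intervened variable, it is unaffected.
P = 3*V - 2*S + 2  [with V=4, S=2]  = 10
W = max(P, S) - 1  [with P=10, S=2]  = 9

9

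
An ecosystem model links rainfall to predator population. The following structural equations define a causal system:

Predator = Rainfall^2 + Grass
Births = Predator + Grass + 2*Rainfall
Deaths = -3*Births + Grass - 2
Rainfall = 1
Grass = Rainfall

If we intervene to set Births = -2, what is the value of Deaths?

5

Intervening sets Births = -2 and removes its equation (Births = Predator + Grass + 2*Rainfall).
Grass = Rainfall  [with Rainfall=1]  = 1
Deaths = -3*Births + Grass - 2  [with Births=-2, Grass=1]  = 5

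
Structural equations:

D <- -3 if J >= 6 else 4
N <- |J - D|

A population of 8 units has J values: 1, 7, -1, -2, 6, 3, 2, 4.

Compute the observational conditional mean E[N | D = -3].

E[N|D=-3] averages over only the 2 units with D=-3 (J = 7, 6): N = 10, 9, mean 9.5.

9.5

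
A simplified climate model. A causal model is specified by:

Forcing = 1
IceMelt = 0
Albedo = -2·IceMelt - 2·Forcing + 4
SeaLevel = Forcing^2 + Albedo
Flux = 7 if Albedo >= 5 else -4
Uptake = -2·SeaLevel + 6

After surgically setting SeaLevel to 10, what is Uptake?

-14

Under do(SeaLevel=10), the mechanism SeaLevel = Forcing^2 + Albedo is discarded; SeaLevel is fixed at 10.
Uptake = -2·SeaLevel + 6  [with SeaLevel=10]  = -14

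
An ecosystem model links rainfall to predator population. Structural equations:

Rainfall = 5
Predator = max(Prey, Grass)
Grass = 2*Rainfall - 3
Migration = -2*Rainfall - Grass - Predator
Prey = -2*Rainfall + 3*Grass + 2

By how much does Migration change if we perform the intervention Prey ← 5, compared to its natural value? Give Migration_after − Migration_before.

6

do(Prey=5) replaces the equation Prey = -2*Rainfall + 3*Grass + 2 with the constant Prey = 5.
Grass = 2*Rainfall - 3  [with Rainfall=5]  = 7
Predator = max(Prey, Grass)  [with Prey=5, Grass=7]  = 7
Migration = -2*Rainfall - Grass - Predator  [with Rainfall=5, Grass=7, Predator=7]  = -24
Without intervention: Grass = 2*Rainfall - 3  [with Rainfall=5]  = 7; Prey = -2*Rainfall + 3*Grass + 2  [with Rainfall=5, Grass=7]  = 13; Predator = max(Prey, Grass)  [with Prey=13, Grass=7]  = 13; Migration = -2*Rainfall - Grass - Predator  [with Rainfall=5, Grass=7, Predator=13]  = -30.
Change = -24 − (-30) = 6.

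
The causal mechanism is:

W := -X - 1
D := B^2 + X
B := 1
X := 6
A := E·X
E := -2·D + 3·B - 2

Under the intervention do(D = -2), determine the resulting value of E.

Intervening sets D = -2 and removes its equation (D := B^2 + X).
E = -2·D + 3·B - 2  [with D=-2, B=1]  = 5

5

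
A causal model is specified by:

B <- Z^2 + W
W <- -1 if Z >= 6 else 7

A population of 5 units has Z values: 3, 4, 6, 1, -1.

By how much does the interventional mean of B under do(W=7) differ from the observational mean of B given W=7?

do(W=7) breaks W's dependence on Z. With W=7 fixed, B across the units is 16, 23, 43, 8, 8, mean 19.6.
Conditioning on W=7 selects the 4 unit(s) with Z ∈ {3, 4, 1, -1}. Their B values: 16, 23, 8, 8. Mean = 13.75.
Difference = 19.6 − 13.75 = 5.85.

5.85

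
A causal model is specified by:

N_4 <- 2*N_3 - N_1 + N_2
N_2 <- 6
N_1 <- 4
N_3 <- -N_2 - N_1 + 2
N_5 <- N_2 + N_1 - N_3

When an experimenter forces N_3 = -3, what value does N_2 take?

Under do(N_3=-3), the mechanism N_3 <- -N_2 - N_1 + 2 is discarded; N_3 is fixed at -3.
Since N_2 is not a descendant of the intervened variable, it is unaffected.

6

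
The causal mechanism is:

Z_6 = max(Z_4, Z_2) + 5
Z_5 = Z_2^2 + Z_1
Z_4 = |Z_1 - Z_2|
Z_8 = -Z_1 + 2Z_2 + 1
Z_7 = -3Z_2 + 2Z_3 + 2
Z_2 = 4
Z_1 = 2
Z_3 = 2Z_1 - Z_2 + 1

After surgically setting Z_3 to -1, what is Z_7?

-12

The intervention breaks the incoming arrows to Z_3: Z_3 = 2Z_1 - Z_2 + 1 no longer applies, and Z_3 = -1.
Z_7 = -3Z_2 + 2Z_3 + 2  [with Z_2=4, Z_3=-1]  = -12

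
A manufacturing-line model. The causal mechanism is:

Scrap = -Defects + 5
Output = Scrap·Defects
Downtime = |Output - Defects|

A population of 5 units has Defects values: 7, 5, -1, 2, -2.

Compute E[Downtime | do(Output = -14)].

Every unit gets Output=-14 under the intervention. Downtime values become 21, 19, 13, 16, 12; E[Downtime|do(Output=-14)] = 16.2.

16.2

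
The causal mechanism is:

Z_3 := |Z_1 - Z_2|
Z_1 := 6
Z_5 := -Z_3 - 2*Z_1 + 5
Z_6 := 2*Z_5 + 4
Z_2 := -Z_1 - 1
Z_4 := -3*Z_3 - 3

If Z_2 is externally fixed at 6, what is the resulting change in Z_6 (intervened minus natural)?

26

Under do(Z_2=6), the mechanism Z_2 := -Z_1 - 1 is discarded; Z_2 is fixed at 6.
Z_3 = |Z_1 - Z_2|  [with Z_1=6, Z_2=6]  = 0
Z_5 = -Z_3 - 2*Z_1 + 5  [with Z_3=0, Z_1=6]  = -7
Z_6 = 2*Z_5 + 4  [with Z_5=-7]  = -10
Without intervention: Z_2 = -Z_1 - 1  [with Z_1=6]  = -7; Z_3 = |Z_1 - Z_2|  [with Z_1=6, Z_2=-7]  = 13; Z_5 = -Z_3 - 2*Z_1 + 5  [with Z_3=13, Z_1=6]  = -20; Z_6 = 2*Z_5 + 4  [with Z_5=-20]  = -36.
Change = -10 − (-36) = 26.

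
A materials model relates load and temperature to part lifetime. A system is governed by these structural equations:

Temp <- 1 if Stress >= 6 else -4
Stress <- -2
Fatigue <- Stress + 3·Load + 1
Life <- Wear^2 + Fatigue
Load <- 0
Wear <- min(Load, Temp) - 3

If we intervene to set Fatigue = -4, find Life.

45

The intervention breaks the incoming arrows to Fatigue: Fatigue <- Stress + 3·Load + 1 no longer applies, and Fatigue = -4.
Temp = 1 if Stress >= 6 else -4  [with Stress=-2]  = -4
Wear = min(Load, Temp) - 3  [with Load=0, Temp=-4]  = -7
Life = Wear^2 + Fatigue  [with Wear=-7, Fatigue=-4]  = 45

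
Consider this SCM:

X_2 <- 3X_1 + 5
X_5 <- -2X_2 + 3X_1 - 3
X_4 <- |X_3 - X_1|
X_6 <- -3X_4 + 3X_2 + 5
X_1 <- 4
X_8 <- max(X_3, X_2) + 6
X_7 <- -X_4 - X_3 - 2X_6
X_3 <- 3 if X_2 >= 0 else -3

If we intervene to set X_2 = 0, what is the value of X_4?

Under do(X_2=0), the mechanism X_2 <- 3X_1 + 5 is discarded; X_2 is fixed at 0.
X_3 = 3 if X_2 >= 0 else -3  [with X_2=0]  = 3
X_4 = |X_3 - X_1|  [with X_3=3, X_1=4]  = 1

1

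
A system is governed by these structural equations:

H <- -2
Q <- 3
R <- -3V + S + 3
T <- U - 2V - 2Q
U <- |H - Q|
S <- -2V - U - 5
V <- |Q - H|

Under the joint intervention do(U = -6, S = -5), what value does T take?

-22

Setting U = -6, S = -5 by intervention discards those variables' equations.
V = |Q - H|  [with Q=3, H=-2]  = 5
T = U - 2V - 2Q  [with U=-6, V=5, Q=3]  = -22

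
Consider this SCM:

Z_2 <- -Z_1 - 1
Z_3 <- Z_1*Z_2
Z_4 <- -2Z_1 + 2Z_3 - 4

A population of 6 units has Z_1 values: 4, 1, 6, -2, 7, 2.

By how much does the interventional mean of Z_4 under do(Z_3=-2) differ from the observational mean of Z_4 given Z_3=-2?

The intervention sets Z_3=-2 in all 6 units regardless of Z_1. Recomputing Z_4 per unit gives -16, -10, -20, -4, -22, -12; average -14.
E[Z_4|Z_3=-2] averages over only the 2 units with Z_3=-2 (Z_1 = 1, -2): Z_4 = -10, -4, mean -7.
Difference = -14 − (-7) = -7.

-7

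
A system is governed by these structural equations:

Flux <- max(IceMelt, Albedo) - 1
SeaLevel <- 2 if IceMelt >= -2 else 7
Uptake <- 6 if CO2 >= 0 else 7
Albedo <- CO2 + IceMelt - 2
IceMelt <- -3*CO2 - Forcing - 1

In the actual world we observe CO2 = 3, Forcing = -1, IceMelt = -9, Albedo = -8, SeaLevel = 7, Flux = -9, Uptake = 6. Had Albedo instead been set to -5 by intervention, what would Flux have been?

-6

Under do(Albedo=-5), the mechanism Albedo <- CO2 + IceMelt - 2 is discarded; Albedo is fixed at -5.
IceMelt = -3*CO2 - Forcing - 1  [with CO2=3, Forcing=-1]  = -9
Flux = max(IceMelt, Albedo) - 1  [with IceMelt=-9, Albedo=-5]  = -6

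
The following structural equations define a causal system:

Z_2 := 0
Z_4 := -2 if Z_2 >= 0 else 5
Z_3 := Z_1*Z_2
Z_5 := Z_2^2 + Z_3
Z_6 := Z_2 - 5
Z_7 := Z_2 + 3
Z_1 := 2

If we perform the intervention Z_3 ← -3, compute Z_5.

do(Z_3=-3) replaces the equation Z_3 := Z_1*Z_2 with the constant Z_3 = -3.
Z_5 = Z_2^2 + Z_3  [with Z_2=0, Z_3=-3]  = -3

-3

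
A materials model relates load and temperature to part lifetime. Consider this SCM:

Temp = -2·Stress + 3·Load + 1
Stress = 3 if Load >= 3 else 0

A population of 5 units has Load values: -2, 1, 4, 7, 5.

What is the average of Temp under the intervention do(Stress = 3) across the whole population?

The intervention sets Stress=3 in all 5 units regardless of Load. Recomputing Temp per unit gives -11, -2, 7, 16, 10; average 4.

4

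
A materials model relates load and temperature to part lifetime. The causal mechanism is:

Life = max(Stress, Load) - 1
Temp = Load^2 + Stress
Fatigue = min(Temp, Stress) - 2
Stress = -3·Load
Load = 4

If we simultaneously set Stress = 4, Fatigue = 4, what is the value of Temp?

20

The joint intervention fixes Stress = 4, Fatigue = 4, removing each variable's own equation.
Temp = Load^2 + Stress  [with Load=4, Stress=4]  = 20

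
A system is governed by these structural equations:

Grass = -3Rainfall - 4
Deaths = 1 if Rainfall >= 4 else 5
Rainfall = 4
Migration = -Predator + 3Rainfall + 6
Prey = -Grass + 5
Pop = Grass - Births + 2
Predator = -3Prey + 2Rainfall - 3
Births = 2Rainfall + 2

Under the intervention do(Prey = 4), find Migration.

The intervention breaks the incoming arrows to Prey: Prey = -Grass + 5 no longer applies, and Prey = 4.
Predator = -3Prey + 2Rainfall - 3  [with Prey=4, Rainfall=4]  = -7
Migration = -Predator + 3Rainfall + 6  [with Predator=-7, Rainfall=4]  = 25

25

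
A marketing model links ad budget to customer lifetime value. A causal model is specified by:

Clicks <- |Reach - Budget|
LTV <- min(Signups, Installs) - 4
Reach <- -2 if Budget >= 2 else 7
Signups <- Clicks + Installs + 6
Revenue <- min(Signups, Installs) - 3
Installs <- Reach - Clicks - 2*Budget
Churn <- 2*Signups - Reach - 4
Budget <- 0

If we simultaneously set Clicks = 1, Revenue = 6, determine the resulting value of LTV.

Under do(Clicks = 1, Revenue = 6), each intervened variable's structural equation is replaced by its fixed value.
Reach = -2 if Budget >= 2 else 7  [with Budget=0]  = 7
Installs = Reach - Clicks - 2*Budget  [with Reach=7, Clicks=1, Budget=0]  = 6
Signups = Clicks + Installs + 6  [with Clicks=1, Installs=6]  = 13
LTV = min(Signups, Installs) - 4  [with Signups=13, Installs=6]  = 2

2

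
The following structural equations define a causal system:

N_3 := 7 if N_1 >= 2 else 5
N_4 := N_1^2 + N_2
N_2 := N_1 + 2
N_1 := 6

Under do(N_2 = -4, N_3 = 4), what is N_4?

Setting N_2 = -4, N_3 = 4 by intervention discards those variables' equations.
N_4 = N_1^2 + N_2  [with N_1=6, N_2=-4]  = 32

32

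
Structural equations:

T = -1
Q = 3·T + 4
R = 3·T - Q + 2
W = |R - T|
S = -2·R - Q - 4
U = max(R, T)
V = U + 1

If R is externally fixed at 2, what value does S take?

do(R=2) replaces the equation R = 3·T - Q + 2 with the constant R = 2.
Q = 3·T + 4  [with T=-1]  = 1
S = -2·R - Q - 4  [with R=2, Q=1]  = -9

-9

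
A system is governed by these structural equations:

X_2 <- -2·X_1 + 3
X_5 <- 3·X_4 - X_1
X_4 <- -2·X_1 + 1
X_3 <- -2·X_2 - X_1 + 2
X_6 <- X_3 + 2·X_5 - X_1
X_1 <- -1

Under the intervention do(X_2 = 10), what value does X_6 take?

Under do(X_2=10), the mechanism X_2 <- -2·X_1 + 3 is discarded; X_2 is fixed at 10.
X_3 = -2·X_2 - X_1 + 2  [with X_2=10, X_1=-1]  = -17
X_4 = -2·X_1 + 1  [with X_1=-1]  = 3
X_5 = 3·X_4 - X_1  [with X_4=3, X_1=-1]  = 10
X_6 = X_3 + 2·X_5 - X_1  [with X_3=-17, X_5=10, X_1=-1]  = 4

4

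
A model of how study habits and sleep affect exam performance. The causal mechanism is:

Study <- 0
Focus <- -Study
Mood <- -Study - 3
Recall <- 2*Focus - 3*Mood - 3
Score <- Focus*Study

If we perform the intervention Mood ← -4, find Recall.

Intervening sets Mood = -4 and removes its equation (Mood <- -Study - 3).
Focus = -Study  [with Study=0]  = 0
Recall = 2*Focus - 3*Mood - 3  [with Focus=0, Mood=-4]  = 9

9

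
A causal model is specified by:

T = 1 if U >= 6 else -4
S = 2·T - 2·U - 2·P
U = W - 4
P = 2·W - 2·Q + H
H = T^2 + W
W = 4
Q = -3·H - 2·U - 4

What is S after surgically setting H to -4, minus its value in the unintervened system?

The intervention breaks the incoming arrows to H: H = T^2 + W no longer applies, and H = -4.
U = W - 4  [with W=4]  = 0
T = 1 if U >= 6 else -4  [with U=0]  = -4
Q = -3·H - 2·U - 4  [with H=-4, U=0]  = 8
P = 2·W - 2·Q + H  [with W=4, Q=8, H=-4]  = -12
S = 2·T - 2·U - 2·P  [with T=-4, U=0, P=-12]  = 16
Without intervention: U = W - 4  [with W=4]  = 0; T = 1 if U >= 6 else -4  [with U=0]  = -4; H = T^2 + W  [with T=-4, W=4]  = 20; Q = -3·H - 2·U - 4  [with H=20, U=0]  = -64; P = 2·W - 2·Q + H  [with W=4, Q=-64, H=20]  = 156; S = 2·T - 2·U - 2·P  [with T=-4, U=0, P=156]  = -320.
Change = 16 − (-320) = 336.

336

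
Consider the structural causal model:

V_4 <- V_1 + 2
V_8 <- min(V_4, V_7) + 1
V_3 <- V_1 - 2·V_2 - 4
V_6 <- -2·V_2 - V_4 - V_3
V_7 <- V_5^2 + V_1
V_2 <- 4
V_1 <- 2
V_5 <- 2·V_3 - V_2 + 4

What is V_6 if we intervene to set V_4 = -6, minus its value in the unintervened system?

10

Under do(V_4=-6), the mechanism V_4 <- V_1 + 2 is discarded; V_4 is fixed at -6.
V_3 = V_1 - 2·V_2 - 4  [with V_1=2, V_2=4]  = -10
V_6 = -2·V_2 - V_4 - V_3  [with V_2=4, V_4=-6, V_3=-10]  = 8
Without intervention: V_3 = V_1 - 2·V_2 - 4  [with V_1=2, V_2=4]  = -10; V_4 = V_1 + 2  [with V_1=2]  = 4; V_6 = -2·V_2 - V_4 - V_3  [with V_2=4, V_4=4, V_3=-10]  = -2.
Change = 8 − (-2) = 10.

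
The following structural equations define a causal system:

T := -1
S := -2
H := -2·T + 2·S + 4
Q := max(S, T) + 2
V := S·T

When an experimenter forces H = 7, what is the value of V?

do(H=7) replaces the equation H := -2·T + 2·S + 4 with the constant H = 7.
V is not downstream of the intervention, so its value is determined by the original equations.
V = S·T  [with S=-2, T=-1]  = 2

2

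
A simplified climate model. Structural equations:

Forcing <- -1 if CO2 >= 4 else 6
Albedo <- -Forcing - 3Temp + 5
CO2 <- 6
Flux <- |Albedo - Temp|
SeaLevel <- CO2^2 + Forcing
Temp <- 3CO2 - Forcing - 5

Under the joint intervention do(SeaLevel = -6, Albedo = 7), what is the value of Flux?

7

Setting SeaLevel = -6, Albedo = 7 by intervention discards those variables' equations.
Forcing = -1 if CO2 >= 4 else 6  [with CO2=6]  = -1
Temp = 3CO2 - Forcing - 5  [with CO2=6, Forcing=-1]  = 14
Flux = |Albedo - Temp|  [with Albedo=7, Temp=14]  = 7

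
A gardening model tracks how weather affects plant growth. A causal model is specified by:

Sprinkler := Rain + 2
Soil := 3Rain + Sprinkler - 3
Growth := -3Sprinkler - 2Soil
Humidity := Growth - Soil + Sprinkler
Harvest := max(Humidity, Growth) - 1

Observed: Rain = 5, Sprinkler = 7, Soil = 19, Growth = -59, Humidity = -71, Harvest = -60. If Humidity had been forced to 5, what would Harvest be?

The intervention breaks the incoming arrows to Humidity: Humidity := Growth - Soil + Sprinkler no longer applies, and Humidity = 5.
Sprinkler = Rain + 2  [with Rain=5]  = 7
Soil = 3Rain + Sprinkler - 3  [with Rain=5, Sprinkler=7]  = 19
Growth = -3Sprinkler - 2Soil  [with Sprinkler=7, Soil=19]  = -59
Harvest = max(Humidity, Growth) - 1  [with Humidity=5, Growth=-59]  = 4

4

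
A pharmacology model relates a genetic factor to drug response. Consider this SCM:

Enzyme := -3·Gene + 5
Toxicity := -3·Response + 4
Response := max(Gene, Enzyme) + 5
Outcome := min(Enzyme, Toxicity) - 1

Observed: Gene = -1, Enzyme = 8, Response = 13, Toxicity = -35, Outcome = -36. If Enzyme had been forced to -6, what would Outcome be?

do(Enzyme=-6) replaces the equation Enzyme := -3·Gene + 5 with the constant Enzyme = -6.
Response = max(Gene, Enzyme) + 5  [with Gene=-1, Enzyme=-6]  = 4
Toxicity = -3·Response + 4  [with Response=4]  = -8
Outcome = min(Enzyme, Toxicity) - 1  [with Enzyme=-6, Toxicity=-8]  = -9

-9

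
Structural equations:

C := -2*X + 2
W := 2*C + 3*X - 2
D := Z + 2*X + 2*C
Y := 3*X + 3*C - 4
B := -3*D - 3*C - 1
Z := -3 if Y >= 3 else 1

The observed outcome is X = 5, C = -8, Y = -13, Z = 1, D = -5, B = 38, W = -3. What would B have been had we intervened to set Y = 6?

The intervention breaks the incoming arrows to Y: Y := 3*X + 3*C - 4 no longer applies, and Y = 6.
C = -2*X + 2  [with X=5]  = -8
Z = -3 if Y >= 3 else 1  [with Y=6]  = -3
D = Z + 2*X + 2*C  [with Z=-3, X=5, C=-8]  = -9
B = -3*D - 3*C - 1  [with D=-9, C=-8]  = 50

50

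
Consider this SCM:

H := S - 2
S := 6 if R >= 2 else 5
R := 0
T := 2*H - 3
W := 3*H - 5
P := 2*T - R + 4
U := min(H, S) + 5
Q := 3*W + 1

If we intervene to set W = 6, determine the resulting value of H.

3

do(W=6) replaces the equation W := 3*H - 5 with the constant W = 6.
H is not downstream of the intervention, so its value is determined by the original equations.
S = 6 if R >= 2 else 5  [with R=0]  = 5
H = S - 2  [with S=5]  = 3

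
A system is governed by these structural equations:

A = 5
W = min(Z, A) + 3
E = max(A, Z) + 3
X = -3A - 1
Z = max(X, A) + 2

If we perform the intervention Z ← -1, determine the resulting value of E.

8

do(Z=-1) replaces the equation Z = max(X, A) + 2 with the constant Z = -1.
E = max(A, Z) + 3  [with A=5, Z=-1]  = 8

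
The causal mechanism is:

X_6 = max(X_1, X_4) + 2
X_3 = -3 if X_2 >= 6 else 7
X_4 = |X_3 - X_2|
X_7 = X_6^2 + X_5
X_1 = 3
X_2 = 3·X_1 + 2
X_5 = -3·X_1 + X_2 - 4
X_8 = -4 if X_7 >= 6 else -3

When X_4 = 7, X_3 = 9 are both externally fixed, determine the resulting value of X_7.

79

The joint intervention fixes X_4 = 7, X_3 = 9, removing each variable's own equation.
X_2 = 3·X_1 + 2  [with X_1=3]  = 11
X_5 = -3·X_1 + X_2 - 4  [with X_1=3, X_2=11]  = -2
X_6 = max(X_1, X_4) + 2  [with X_1=3, X_4=7]  = 9
X_7 = X_6^2 + X_5  [with X_6=9, X_5=-2]  = 79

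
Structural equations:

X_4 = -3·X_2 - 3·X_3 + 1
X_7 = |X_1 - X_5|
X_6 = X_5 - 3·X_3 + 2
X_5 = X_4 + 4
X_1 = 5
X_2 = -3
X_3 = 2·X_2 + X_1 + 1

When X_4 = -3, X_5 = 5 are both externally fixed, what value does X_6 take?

The joint intervention fixes X_4 = -3, X_5 = 5, removing each variable's own equation.
X_3 = 2·X_2 + X_1 + 1  [with X_2=-3, X_1=5]  = 0
X_6 = X_5 - 3·X_3 + 2  [with X_5=5, X_3=0]  = 7

7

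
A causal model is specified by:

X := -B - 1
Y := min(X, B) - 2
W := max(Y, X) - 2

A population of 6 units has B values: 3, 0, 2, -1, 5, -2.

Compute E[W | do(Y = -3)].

The intervention sets Y=-3 in all 6 units regardless of B. Recomputing W per unit gives -5, -3, -5, -2, -5, -1; average -3.5.

-3.5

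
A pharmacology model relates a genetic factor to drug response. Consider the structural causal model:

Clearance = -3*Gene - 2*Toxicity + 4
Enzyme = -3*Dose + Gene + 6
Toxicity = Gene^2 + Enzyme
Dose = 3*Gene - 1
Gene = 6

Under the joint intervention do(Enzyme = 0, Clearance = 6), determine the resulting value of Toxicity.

36

The joint intervention fixes Enzyme = 0, Clearance = 6, removing each variable's own equation.
Toxicity = Gene^2 + Enzyme  [with Gene=6, Enzyme=0]  = 36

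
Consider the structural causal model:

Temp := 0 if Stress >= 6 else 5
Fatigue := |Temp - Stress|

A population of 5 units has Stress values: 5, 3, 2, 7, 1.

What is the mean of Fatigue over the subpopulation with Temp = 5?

Conditioning on Temp=5 selects the 4 unit(s) with Stress ∈ {5, 3, 2, 1}. Their Fatigue values: 0, 2, 3, 4. Mean = 2.25.

2.25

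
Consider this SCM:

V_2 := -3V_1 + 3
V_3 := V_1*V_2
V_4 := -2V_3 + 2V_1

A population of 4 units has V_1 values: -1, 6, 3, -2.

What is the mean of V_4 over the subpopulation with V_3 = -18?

Observing V_3=-18 restricts to units where V_3's equation naturally yields -18: V_1 ∈ {3, -2}. In that subpopulation V_4 = 42, 32, mean 37.

37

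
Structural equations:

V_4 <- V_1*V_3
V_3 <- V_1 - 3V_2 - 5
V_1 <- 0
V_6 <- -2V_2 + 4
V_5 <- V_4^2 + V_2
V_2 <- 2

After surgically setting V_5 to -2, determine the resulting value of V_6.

0

The intervention breaks the incoming arrows to V_5: V_5 <- V_4^2 + V_2 no longer applies, and V_5 = -2.
Since V_6 is not a descendant of the intervened variable, it is unaffected.
V_6 = -2V_2 + 4  [with V_2=2]  = 0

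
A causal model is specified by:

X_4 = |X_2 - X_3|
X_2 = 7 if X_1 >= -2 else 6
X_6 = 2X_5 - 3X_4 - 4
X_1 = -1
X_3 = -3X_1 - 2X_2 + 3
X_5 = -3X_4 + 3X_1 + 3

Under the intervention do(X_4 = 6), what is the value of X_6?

-58

Under do(X_4=6), the mechanism X_4 = |X_2 - X_3| is discarded; X_4 is fixed at 6.
X_5 = -3X_4 + 3X_1 + 3  [with X_4=6, X_1=-1]  = -18
X_6 = 2X_5 - 3X_4 - 4  [with X_5=-18, X_4=6]  = -58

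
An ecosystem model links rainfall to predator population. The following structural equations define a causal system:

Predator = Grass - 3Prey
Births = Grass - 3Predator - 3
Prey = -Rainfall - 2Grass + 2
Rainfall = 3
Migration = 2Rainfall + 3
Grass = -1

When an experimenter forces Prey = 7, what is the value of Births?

62

do(Prey=7) replaces the equation Prey = -Rainfall - 2Grass + 2 with the constant Prey = 7.
Predator = Grass - 3Prey  [with Grass=-1, Prey=7]  = -22
Births = Grass - 3Predator - 3  [with Grass=-1, Predator=-22]  = 62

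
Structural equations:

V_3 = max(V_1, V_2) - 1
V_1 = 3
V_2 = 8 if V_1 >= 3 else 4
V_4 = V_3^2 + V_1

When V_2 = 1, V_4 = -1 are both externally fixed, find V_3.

The joint intervention fixes V_2 = 1, V_4 = -1, removing each variable's own equation.
V_3 = max(V_1, V_2) - 1  [with V_1=3, V_2=1]  = 2

2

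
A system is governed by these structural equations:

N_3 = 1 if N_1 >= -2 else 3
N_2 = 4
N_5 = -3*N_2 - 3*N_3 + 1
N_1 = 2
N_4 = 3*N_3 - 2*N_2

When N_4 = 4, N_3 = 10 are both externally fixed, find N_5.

The joint intervention fixes N_4 = 4, N_3 = 10, removing each variable's own equation.
N_5 = -3*N_2 - 3*N_3 + 1  [with N_2=4, N_3=10]  = -41

-41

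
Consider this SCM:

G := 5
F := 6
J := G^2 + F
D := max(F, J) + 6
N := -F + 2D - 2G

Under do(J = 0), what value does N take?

8

do(J=0) replaces the equation J := G^2 + F with the constant J = 0.
D = max(F, J) + 6  [with F=6, J=0]  = 12
N = -F + 2D - 2G  [with F=6, D=12, G=5]  = 8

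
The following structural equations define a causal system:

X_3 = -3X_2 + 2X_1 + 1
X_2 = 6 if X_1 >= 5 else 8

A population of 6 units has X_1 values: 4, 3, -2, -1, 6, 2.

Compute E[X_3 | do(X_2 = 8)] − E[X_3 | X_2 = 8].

Every unit gets X_2=8 under the intervention. X_3 values become -15, -17, -27, -25, -11, -19; E[X_3|do(X_2=8)] = -19.
Conditioning on X_2=8 selects the 5 unit(s) with X_1 ∈ {4, 3, -2, -1, 2}. Their X_3 values: -15, -17, -27, -25, -19. Mean = -20.6.
Difference = -19 − (-20.6) = 1.6.

1.6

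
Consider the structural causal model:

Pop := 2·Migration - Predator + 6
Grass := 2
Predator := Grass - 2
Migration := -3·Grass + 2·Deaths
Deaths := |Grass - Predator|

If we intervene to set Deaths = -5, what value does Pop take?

do(Deaths=-5) replaces the equation Deaths := |Grass - Predator| with the constant Deaths = -5.
Predator = Grass - 2  [with Grass=2]  = 0
Migration = -3·Grass + 2·Deaths  [with Grass=2, Deaths=-5]  = -16
Pop = 2·Migration - Predator + 6  [with Migration=-16, Predator=0]  = -26

-26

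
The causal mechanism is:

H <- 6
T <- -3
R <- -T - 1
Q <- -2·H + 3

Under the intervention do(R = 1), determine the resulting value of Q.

The intervention breaks the incoming arrows to R: R <- -T - 1 no longer applies, and R = 1.
Q is not downstream of the intervention, so its value is determined by the original equations.
Q = -2·H + 3  [with H=6]  = -9

-9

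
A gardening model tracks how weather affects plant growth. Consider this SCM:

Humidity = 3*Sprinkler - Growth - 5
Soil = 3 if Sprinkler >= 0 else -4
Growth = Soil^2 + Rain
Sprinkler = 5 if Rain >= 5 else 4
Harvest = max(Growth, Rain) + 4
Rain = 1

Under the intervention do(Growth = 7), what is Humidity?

0

Intervening sets Growth = 7 and removes its equation (Growth = Soil^2 + Rain).
Sprinkler = 5 if Rain >= 5 else 4  [with Rain=1]  = 4
Humidity = 3*Sprinkler - Growth - 5  [with Sprinkler=4, Growth=7]  = 0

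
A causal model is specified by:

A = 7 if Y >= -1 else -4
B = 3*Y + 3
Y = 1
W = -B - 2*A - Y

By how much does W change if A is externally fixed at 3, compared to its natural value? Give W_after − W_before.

8

Under do(A=3), the mechanism A = 7 if Y >= -1 else -4 is discarded; A is fixed at 3.
B = 3*Y + 3  [with Y=1]  = 6
W = -B - 2*A - Y  [with B=6, A=3, Y=1]  = -13
Without intervention: A = 7 if Y >= -1 else -4  [with Y=1]  = 7; B = 3*Y + 3  [with Y=1]  = 6; W = -B - 2*A - Y  [with B=6, A=7, Y=1]  = -21.
Change = -13 − (-21) = 8.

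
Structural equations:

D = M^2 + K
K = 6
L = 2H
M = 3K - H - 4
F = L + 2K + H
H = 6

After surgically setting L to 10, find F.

Under do(L=10), the mechanism L = 2H is discarded; L is fixed at 10.
F = L + 2K + H  [with L=10, K=6, H=6]  = 28

28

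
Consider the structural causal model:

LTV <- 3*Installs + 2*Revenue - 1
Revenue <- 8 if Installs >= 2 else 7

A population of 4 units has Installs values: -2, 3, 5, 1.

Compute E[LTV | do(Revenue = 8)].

do(Revenue=8) breaks Revenue's dependence on Installs. With Revenue=8 fixed, LTV across the units is 9, 24, 30, 18, mean 20.25.

20.25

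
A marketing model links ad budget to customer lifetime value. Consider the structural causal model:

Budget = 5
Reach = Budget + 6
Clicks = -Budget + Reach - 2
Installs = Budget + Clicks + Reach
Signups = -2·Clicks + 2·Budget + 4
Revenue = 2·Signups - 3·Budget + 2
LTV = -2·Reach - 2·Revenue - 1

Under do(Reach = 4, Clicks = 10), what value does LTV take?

Under do(Reach = 4, Clicks = 10), each intervened variable's structural equation is replaced by its fixed value.
Signups = -2·Clicks + 2·Budget + 4  [with Clicks=10, Budget=5]  = -6
Revenue = 2·Signups - 3·Budget + 2  [with Signups=-6, Budget=5]  = -25
LTV = -2·Reach - 2·Revenue - 1  [with Reach=4, Revenue=-25]  = 41

41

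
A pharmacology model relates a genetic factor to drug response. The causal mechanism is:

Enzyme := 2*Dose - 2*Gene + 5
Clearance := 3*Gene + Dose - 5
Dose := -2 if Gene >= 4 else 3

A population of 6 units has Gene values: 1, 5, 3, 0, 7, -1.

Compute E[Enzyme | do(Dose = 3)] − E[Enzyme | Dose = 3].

do(Dose=3) breaks Dose's dependence on Gene. With Dose=3 fixed, Enzyme across the units is 9, 1, 5, 11, -3, 13, mean 6.
Conditioning on Dose=3 selects the 4 unit(s) with Gene ∈ {1, 3, 0, -1}. Their Enzyme values: 9, 5, 11, 13. Mean = 9.5.
Difference = 6 − 9.5 = -3.5.

-3.5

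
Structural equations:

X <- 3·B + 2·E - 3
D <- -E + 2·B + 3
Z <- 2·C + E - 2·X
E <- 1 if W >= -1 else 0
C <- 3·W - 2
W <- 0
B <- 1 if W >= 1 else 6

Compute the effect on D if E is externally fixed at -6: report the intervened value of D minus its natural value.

Under do(E=-6), the mechanism E <- 1 if W >= -1 else 0 is discarded; E is fixed at -6.
B = 1 if W >= 1 else 6  [with W=0]  = 6
D = -E + 2·B + 3  [with E=-6, B=6]  = 21
Without intervention: E = 1 if W >= -1 else 0  [with W=0]  = 1; B = 1 if W >= 1 else 6  [with W=0]  = 6; D = -E + 2·B + 3  [with E=1, B=6]  = 14.
Change = 21 − 14 = 7.

7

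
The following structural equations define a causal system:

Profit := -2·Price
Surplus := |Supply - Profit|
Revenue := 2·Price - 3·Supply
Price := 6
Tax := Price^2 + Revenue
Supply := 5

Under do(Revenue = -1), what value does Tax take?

35

The intervention breaks the incoming arrows to Revenue: Revenue := 2·Price - 3·Supply no longer applies, and Revenue = -1.
Tax = Price^2 + Revenue  [with Price=6, Revenue=-1]  = 35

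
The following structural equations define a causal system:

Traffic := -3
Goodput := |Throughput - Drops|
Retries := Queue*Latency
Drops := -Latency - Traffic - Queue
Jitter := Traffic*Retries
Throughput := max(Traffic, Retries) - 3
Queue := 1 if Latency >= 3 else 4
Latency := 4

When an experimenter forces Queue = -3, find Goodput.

The intervention breaks the incoming arrows to Queue: Queue := 1 if Latency >= 3 else 4 no longer applies, and Queue = -3.
Drops = -Latency - Traffic - Queue  [with Latency=4, Traffic=-3, Queue=-3]  = 2
Retries = Queue*Latency  [with Queue=-3, Latency=4]  = -12
Throughput = max(Traffic, Retries) - 3  [with Traffic=-3, Retries=-12]  = -6
Goodput = |Throughput - Drops|  [with Throughput=-6, Drops=2]  = 8

8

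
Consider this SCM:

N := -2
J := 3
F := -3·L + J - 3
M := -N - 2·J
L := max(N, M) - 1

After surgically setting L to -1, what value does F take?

3

Intervening sets L = -1 and removes its equation (L := max(N, M) - 1).
F = -3·L + J - 3  [with L=-1, J=3]  = 3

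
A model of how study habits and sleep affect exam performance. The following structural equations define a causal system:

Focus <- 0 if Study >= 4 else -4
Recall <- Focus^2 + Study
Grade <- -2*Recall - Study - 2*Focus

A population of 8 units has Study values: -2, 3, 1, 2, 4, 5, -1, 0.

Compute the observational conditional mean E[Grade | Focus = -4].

Conditioning on Focus=-4 selects the 6 unit(s) with Study ∈ {-2, 3, 1, 2, -1, 0}. Their Grade values: -18, -33, -27, -30, -21, -24. Mean = -25.5.

-25.5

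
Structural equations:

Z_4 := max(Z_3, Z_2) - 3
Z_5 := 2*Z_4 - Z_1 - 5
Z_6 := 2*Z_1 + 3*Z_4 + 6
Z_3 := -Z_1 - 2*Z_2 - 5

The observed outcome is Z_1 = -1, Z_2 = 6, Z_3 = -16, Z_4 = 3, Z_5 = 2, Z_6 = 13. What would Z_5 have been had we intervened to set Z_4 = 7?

10

Intervening sets Z_4 = 7 and removes its equation (Z_4 := max(Z_3, Z_2) - 3).
Z_5 = 2*Z_4 - Z_1 - 5  [with Z_4=7, Z_1=-1]  = 10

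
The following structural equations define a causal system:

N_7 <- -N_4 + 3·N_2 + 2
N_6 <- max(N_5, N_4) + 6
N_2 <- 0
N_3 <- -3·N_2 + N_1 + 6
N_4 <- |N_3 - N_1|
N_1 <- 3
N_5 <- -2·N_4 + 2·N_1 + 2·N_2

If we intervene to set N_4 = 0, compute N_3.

Under do(N_4=0), the mechanism N_4 <- |N_3 - N_1| is discarded; N_4 is fixed at 0.
Since N_3 is not a descendant of the intervened variable, it is unaffected.
N_3 = -3·N_2 + N_1 + 6  [with N_2=0, N_1=3]  = 9

9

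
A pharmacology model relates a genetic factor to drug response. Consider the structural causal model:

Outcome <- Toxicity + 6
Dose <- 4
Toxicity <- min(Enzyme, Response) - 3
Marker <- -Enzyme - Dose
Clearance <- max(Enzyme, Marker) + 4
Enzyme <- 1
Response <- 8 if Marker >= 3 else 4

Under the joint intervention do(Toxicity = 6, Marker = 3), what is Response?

Under do(Toxicity = 6, Marker = 3), each intervened variable's structural equation is replaced by its fixed value.
Response = 8 if Marker >= 3 else 4  [with Marker=3]  = 8

8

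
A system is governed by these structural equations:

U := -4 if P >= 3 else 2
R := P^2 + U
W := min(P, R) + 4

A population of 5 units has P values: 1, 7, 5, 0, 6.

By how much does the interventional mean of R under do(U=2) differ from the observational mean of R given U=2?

Under do(U=2), U's equation is replaced by U=2 for every unit. Per-unit R: 3, 51, 27, 2, 38. Mean = 24.2.
Observing U=2 restricts to units where U's equation naturally yields 2: P ∈ {1, 0}. In that subpopulation R = 3, 2, mean 2.5.
Difference = 24.2 − 2.5 = 21.7.

21.7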